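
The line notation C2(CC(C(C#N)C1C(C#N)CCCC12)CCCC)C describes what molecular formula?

Heavy atoms from the SMILES: 17 C, 2 N.
Implicit hydrogens by atom environment:
  7 × C: 2 H each → 14
  6 × C: 1 H each → 6
  2 × C: 3 H each → 6
  2 × C: no H
  2 × N: no H
  Total hydrogens = 26.
Molecular formula: C17H26N2

C17H26N2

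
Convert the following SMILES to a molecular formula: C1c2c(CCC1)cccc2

Heavy atoms from the SMILES: 10 C.
Implicit hydrogens by atom environment:
  4 × C: 2 H each → 8
  4 × C (aromatic): 1 H each → 4
  2 × C (aromatic): no H
  Total hydrogens = 12.
Molecular formula: C10H12

C10H12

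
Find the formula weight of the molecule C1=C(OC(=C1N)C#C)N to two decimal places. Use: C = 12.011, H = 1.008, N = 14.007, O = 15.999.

Molecular formula: C6H6N2O.
M = 6×12.011 + 6×1.008 + 2×14.007 + 1×15.999 = 122.13 g/mol.

122.13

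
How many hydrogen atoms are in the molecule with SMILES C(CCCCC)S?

14

Hydrogens are implicit in SMILES; fill each atom to its normal valence:
  5 × C: 2 H each → 10
  1 × C: 3 H
  1 × S: 1 H
  Total hydrogens = 14.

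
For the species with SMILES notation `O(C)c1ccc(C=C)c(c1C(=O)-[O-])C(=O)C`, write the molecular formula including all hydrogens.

Heavy atoms from the SMILES: 12 C, 4 O.
Implicit hydrogens by atom environment:
  4 × C (aromatic): no H
  3 × O: no H
  2 × C: 3 H each → 6
  2 × C (aromatic): 1 H each → 2
  2 × C: no H
  1 × C: 2 H
  1 × C: 1 H
  1 × O (charge -1): no H
  Total hydrogens = 11.
Net charge -1.
Molecular formula: C12H11O4-

C12H11O4-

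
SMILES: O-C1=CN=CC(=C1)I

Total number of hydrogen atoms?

Hydrogens are implicit in SMILES; fill each atom to its normal valence:
  3 × C (aromatic): 1 H each → 3
  2 × C (aromatic): no H
  1 × I: no H
  1 × N (aromatic): no H
  1 × O: 1 H
  Total hydrogens = 4.

4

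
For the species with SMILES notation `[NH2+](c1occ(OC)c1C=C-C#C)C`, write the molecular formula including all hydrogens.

C10H12NO2+

Heavy atoms from the SMILES: 10 C, 1 N, 2 O.
Implicit hydrogens by atom environment:
  3 × C: 1 H each → 3
  3 × C (aromatic): no H
  2 × C: 3 H each → 6
  1 × C (aromatic): 1 H
  1 × C: no H
  1 × N (charge +1): 2 H
  1 × O (aromatic): no H
  1 × O: no H
  Total hydrogens = 12.
Net charge +1.
Molecular formula: C10H12NO2+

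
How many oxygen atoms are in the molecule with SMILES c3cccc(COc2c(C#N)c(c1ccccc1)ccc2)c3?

1

The symbol for oxygen appears 1 time in the SMILES.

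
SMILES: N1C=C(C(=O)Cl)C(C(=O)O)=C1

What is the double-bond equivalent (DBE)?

5

Molecular formula from the SMILES: C6H4ClNO3.
DoU = (2C + 2 + N − H − X)/2 = (2·6 + 2 + 1 − 4 − 1)/2 = 10/2 = 5.
(Structurally: 1 ring(s) + 4 π bond(s) = 5.)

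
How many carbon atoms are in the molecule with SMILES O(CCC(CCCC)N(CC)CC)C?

The symbol for carbon appears 12 times in the SMILES.

12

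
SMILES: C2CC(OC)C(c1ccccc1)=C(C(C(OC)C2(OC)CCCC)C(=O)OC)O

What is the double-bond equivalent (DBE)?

7

Molecular formula from the SMILES: C23H34O6.
DoU = (2C + 2 + N − H − X)/2 = (2·23 + 2 + 0 − 34 − 0)/2 = 14/2 = 7.
(Structurally: 2 ring(s) + 5 π bond(s) = 7.)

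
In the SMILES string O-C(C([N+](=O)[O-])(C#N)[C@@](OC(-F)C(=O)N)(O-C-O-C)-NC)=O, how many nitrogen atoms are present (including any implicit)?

4

The symbol for nitrogen appears 4 times in the SMILES.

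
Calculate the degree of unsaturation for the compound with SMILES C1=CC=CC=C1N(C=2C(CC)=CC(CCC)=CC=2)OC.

8

Molecular formula from the SMILES: C18H23NO.
DoU = (2C + 2 + N − H − X)/2 = (2·18 + 2 + 1 − 23 − 0)/2 = 16/2 = 8.
(Structurally: 2 ring(s) + 6 π bond(s) = 8.)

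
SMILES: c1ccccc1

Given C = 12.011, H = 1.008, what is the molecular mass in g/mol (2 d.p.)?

78.11

Molecular formula: C6H6.
M = 6×12.011 + 6×1.008 = 78.11 g/mol.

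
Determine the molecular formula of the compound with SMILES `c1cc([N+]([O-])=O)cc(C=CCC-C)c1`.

C11H13NO2

Heavy atoms from the SMILES: 11 C, 1 N, 2 O.
Implicit hydrogens by atom environment:
  4 × C (aromatic): 1 H each → 4
  2 × C: 2 H each → 4
  2 × C: 1 H each → 2
  2 × C (aromatic): no H
  1 × C: 3 H
  1 × N (charge +1): no H
  1 × O: no H
  1 × O (charge -1): no H
  Total hydrogens = 13.
Molecular formula: C11H13NO2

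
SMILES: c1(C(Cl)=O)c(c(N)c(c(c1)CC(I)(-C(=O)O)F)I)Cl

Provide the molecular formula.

Heavy atoms from the SMILES: 10 C, 2 Cl, 1 F, 2 I, 1 N, 3 O.
Implicit hydrogens by atom environment:
  5 × C (aromatic): no H
  3 × C: no H
  2 × Cl: no H
  2 × I: no H
  2 × O: no H
  1 × C: 2 H
  1 × C (aromatic): 1 H
  1 × F: no H
  1 × N: 2 H
  1 × O: 1 H
  Total hydrogens = 6.
Molecular formula: C10H6Cl2FI2NO3

C10H6Cl2FI2NO3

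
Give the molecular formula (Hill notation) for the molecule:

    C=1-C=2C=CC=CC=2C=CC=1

C10H8

Heavy atoms from the SMILES: 10 C.
Implicit hydrogens by atom environment:
  8 × C (aromatic): 1 H each → 8
  2 × C (aromatic): no H
  Total hydrogens = 8.
Molecular formula: C10H8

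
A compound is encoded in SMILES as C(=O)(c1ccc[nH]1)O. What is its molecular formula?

Heavy atoms from the SMILES: 5 C, 1 N, 2 O.
Implicit hydrogens by atom environment:
  3 × C (aromatic): 1 H each → 3
  1 × C (aromatic): no H
  1 × C: no H
  1 × N (aromatic): 1 H
  1 × O: 1 H
  1 × O: no H
  Total hydrogens = 5.
Molecular formula: C5H5NO2

C5H5NO2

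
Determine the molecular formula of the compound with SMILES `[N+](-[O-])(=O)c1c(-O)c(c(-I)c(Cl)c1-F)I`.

C6HClFI2NO3

Heavy atoms from the SMILES: 6 C, 1 Cl, 1 F, 2 I, 1 N, 3 O.
Implicit hydrogens by atom environment:
  6 × C (aromatic): no H
  2 × I: no H
  1 × Cl: no H
  1 × F: no H
  1 × N (charge +1): no H
  1 × O: 1 H
  1 × O: no H
  1 × O (charge -1): no H
  Total hydrogens = 1.
Molecular formula: C6HClFI2NO3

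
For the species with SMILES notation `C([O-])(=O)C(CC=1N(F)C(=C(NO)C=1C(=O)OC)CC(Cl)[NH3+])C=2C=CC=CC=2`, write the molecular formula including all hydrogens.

C17H19ClFN3O5

Heavy atoms from the SMILES: 17 C, 1 Cl, 1 F, 3 N, 5 O.
Implicit hydrogens by atom environment:
  5 × C (aromatic): 1 H each → 5
  5 × C (aromatic): no H
  3 × O: no H
  2 × C: 2 H each → 4
  2 × C: 1 H each → 2
  2 × C: no H
  1 × C: 3 H
  1 × Cl: no H
  1 × F: no H
  1 × N (charge +1): 3 H
  1 × N: 1 H
  1 × N (aromatic): no H
  1 × O: 1 H
  1 × O (charge -1): no H
  Total hydrogens = 19.
Molecular formula: C17H19ClFN3O5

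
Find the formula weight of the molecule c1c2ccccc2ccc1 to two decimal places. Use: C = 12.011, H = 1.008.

Molecular formula: C10H8.
M = 10×12.011 + 8×1.008 = 128.17 g/mol.

128.17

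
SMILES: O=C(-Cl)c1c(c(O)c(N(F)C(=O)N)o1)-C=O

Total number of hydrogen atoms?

Hydrogens are implicit in SMILES; fill each atom to its normal valence:
  4 × C (aromatic): no H
  3 × O: no H
  2 × C: no H
  1 × C: 1 H
  1 × Cl: no H
  1 × F: no H
  1 × N: 2 H
  1 × N: no H
  1 × O: 1 H
  1 × O (aromatic): no H
  Total hydrogens = 4.

4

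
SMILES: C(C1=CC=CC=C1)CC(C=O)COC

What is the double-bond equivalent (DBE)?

Molecular formula from the SMILES: C12H16O2.
DoU = (2C + 2 + N − H − X)/2 = (2·12 + 2 + 0 − 16 − 0)/2 = 10/2 = 5.
(Structurally: 1 ring(s) + 4 π bond(s) = 5.)

5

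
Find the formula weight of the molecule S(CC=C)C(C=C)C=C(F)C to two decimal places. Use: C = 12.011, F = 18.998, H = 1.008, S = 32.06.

172.26

Molecular formula: C9H13FS.
M = 9×12.011 + 1×18.998 + 13×1.008 + 1×32.06 = 172.26 g/mol.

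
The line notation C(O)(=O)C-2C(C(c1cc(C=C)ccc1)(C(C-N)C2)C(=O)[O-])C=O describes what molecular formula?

Heavy atoms from the SMILES: 17 C, 1 N, 5 O.
Implicit hydrogens by atom environment:
  5 × C: 1 H each → 5
  4 × C (aromatic): 1 H each → 4
  3 × C: 2 H each → 6
  3 × C: no H
  3 × O: no H
  2 × C (aromatic): no H
  1 × N: 2 H
  1 × O: 1 H
  1 × O (charge -1): no H
  Total hydrogens = 18.
Net charge -1.
Molecular formula: C17H18NO5-

C17H18NO5-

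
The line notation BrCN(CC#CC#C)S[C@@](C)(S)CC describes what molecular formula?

C10H14BrNS2

Heavy atoms from the SMILES: 1 Br, 10 C, 1 N, 2 S.
Implicit hydrogens by atom environment:
  4 × C: no H
  3 × C: 2 H each → 6
  2 × C: 3 H each → 6
  1 × Br: no H
  1 × C: 1 H
  1 × N: no H
  1 × S: 1 H
  1 × S: no H
  Total hydrogens = 14.
Molecular formula: C10H14BrNS2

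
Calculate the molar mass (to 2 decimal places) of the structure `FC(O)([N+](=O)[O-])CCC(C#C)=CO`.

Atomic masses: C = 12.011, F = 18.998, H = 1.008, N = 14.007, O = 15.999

Molecular formula: C7H8FNO4.
M = 7×12.011 + 1×18.998 + 8×1.008 + 1×14.007 + 4×15.999 = 189.14 g/mol.

189.14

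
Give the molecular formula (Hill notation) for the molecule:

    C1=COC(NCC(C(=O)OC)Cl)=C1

C8H10ClNO3

Heavy atoms from the SMILES: 8 C, 1 Cl, 1 N, 3 O.
Implicit hydrogens by atom environment:
  3 × C (aromatic): 1 H each → 3
  2 × O: no H
  1 × C: 3 H
  1 × C: 2 H
  1 × C: 1 H
  1 × C (aromatic): no H
  1 × C: no H
  1 × Cl: no H
  1 × N: 1 H
  1 × O (aromatic): no H
  Total hydrogens = 10.
Molecular formula: C8H10ClNO3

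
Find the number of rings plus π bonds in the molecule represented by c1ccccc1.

Molecular formula from the SMILES: C6H6.
DoU = (2C + 2 + N − H − X)/2 = (2·6 + 2 + 0 − 6 − 0)/2 = 8/2 = 4.
(Structurally: 1 ring(s) + 3 π bond(s) = 4.)

4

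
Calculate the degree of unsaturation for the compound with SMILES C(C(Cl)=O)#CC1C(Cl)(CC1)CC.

Molecular formula from the SMILES: C9H10Cl2O.
DoU = (2C + 2 + N − H − X)/2 = (2·9 + 2 + 0 − 10 − 2)/2 = 8/2 = 4.
(Structurally: 1 ring(s) + 3 π bond(s) = 4.)

4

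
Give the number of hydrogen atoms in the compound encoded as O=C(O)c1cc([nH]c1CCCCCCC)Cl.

18

Hydrogens are implicit in SMILES; fill each atom to its normal valence:
  6 × C: 2 H each → 12
  3 × C (aromatic): no H
  1 × C: 3 H
  1 × C (aromatic): 1 H
  1 × C: no H
  1 × Cl: no H
  1 × N (aromatic): 1 H
  1 × O: 1 H
  1 × O: no H
  Total hydrogens = 18.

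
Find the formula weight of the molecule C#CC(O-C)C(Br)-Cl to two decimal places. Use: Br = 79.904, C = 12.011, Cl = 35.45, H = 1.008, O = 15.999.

Molecular formula: C5H6BrClO.
M = 1×79.904 + 5×12.011 + 1×35.45 + 6×1.008 + 1×15.999 = 197.46 g/mol.

197.46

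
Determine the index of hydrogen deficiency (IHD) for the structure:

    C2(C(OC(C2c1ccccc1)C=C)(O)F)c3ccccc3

Molecular formula from the SMILES: C18H17FO2.
DoU = (2C + 2 + N − H − X)/2 = (2·18 + 2 + 0 − 17 − 1)/2 = 20/2 = 10.
(Structurally: 3 ring(s) + 7 π bond(s) = 10.)

10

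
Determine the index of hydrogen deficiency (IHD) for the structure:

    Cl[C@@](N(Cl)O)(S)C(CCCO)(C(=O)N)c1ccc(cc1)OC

Molecular formula from the SMILES: C13H18Cl2N2O4S.
DoU = (2C + 2 + N − H − X)/2 = (2·13 + 2 + 2 − 18 − 2)/2 = 10/2 = 5.
(Structurally: 1 ring(s) + 4 π bond(s) = 5.)

5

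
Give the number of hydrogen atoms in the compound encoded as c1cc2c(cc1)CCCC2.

12

Hydrogens are implicit in SMILES; fill each atom to its normal valence:
  4 × C: 2 H each → 8
  4 × C (aromatic): 1 H each → 4
  2 × C (aromatic): no H
  Total hydrogens = 12.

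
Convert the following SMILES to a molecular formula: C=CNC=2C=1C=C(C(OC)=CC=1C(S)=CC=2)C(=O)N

C14H14N2O2S

Heavy atoms from the SMILES: 14 C, 2 N, 2 O, 1 S.
Implicit hydrogens by atom environment:
  6 × C (aromatic): no H
  4 × C (aromatic): 1 H each → 4
  2 × O: no H
  1 × C: 3 H
  1 × C: 2 H
  1 × C: 1 H
  1 × C: no H
  1 × N: 2 H
  1 × N: 1 H
  1 × S: 1 H
  Total hydrogens = 14.
Molecular formula: C14H14N2O2S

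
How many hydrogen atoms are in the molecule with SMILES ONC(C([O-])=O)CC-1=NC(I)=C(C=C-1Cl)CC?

Hydrogens are implicit in SMILES; fill each atom to its normal valence:
  4 × C (aromatic): no H
  2 × C: 2 H each → 4
  1 × C: 3 H
  1 × C (aromatic): 1 H
  1 × C: 1 H
  1 × C: no H
  1 × Cl: no H
  1 × I: no H
  1 × N: 1 H
  1 × N (aromatic): no H
  1 × O: 1 H
  1 × O: no H
  1 × O (charge -1): no H
  Total hydrogens = 11.

11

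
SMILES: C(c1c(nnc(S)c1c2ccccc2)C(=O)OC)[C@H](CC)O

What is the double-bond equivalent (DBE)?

9

Molecular formula from the SMILES: C16H18N2O3S.
DoU = (2C + 2 + N − H − X)/2 = (2·16 + 2 + 2 − 18 − 0)/2 = 18/2 = 9.
(Structurally: 2 ring(s) + 7 π bond(s) = 9.)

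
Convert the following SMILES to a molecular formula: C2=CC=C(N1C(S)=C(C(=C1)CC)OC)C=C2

C13H15NOS

Heavy atoms from the SMILES: 13 C, 1 N, 1 O, 1 S.
Implicit hydrogens by atom environment:
  6 × C (aromatic): 1 H each → 6
  4 × C (aromatic): no H
  2 × C: 3 H each → 6
  1 × C: 2 H
  1 × N (aromatic): no H
  1 × O: no H
  1 × S: 1 H
  Total hydrogens = 15.
Molecular formula: C13H15NOS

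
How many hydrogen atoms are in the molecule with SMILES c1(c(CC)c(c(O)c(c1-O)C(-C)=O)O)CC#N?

13

Hydrogens are implicit in SMILES; fill each atom to its normal valence:
  6 × C (aromatic): no H
  3 × O: 1 H each → 3
  2 × C: 3 H each → 6
  2 × C: 2 H each → 4
  2 × C: no H
  1 × N: no H
  1 × O: no H
  Total hydrogens = 13.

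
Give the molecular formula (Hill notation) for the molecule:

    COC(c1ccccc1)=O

Heavy atoms from the SMILES: 8 C, 2 O.
Implicit hydrogens by atom environment:
  5 × C (aromatic): 1 H each → 5
  2 × O: no H
  1 × C: 3 H
  1 × C (aromatic): no H
  1 × C: no H
  Total hydrogens = 8.
Molecular formula: C8H8O2

C8H8O2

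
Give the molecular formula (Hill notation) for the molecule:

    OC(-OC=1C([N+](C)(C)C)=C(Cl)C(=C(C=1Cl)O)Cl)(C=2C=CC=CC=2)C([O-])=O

C17H16Cl3NO5

Heavy atoms from the SMILES: 17 C, 3 Cl, 1 N, 5 O.
Implicit hydrogens by atom environment:
  7 × C (aromatic): no H
  5 × C (aromatic): 1 H each → 5
  3 × C: 3 H each → 9
  3 × Cl: no H
  2 × C: no H
  2 × O: 1 H each → 2
  2 × O: no H
  1 × N (charge +1): no H
  1 × O (charge -1): no H
  Total hydrogens = 16.
Molecular formula: C17H16Cl3NO5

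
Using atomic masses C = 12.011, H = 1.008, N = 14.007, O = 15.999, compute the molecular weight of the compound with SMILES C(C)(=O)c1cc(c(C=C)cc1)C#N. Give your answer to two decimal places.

171.20

Molecular formula: C11H9NO.
M = 11×12.011 + 9×1.008 + 1×14.007 + 1×15.999 = 171.20 g/mol.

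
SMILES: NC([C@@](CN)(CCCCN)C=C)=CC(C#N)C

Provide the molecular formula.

C13H24N4

Heavy atoms from the SMILES: 13 C, 4 N.
Implicit hydrogens by atom environment:
  6 × C: 2 H each → 12
  3 × C: 1 H each → 3
  3 × C: no H
  3 × N: 2 H each → 6
  1 × C: 3 H
  1 × N: no H
  Total hydrogens = 24.
Molecular formula: C13H24N4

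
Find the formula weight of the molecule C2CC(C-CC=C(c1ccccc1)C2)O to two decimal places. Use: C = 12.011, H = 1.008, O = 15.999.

202.30

Molecular formula: C14H18O.
M = 14×12.011 + 18×1.008 + 1×15.999 = 202.30 g/mol.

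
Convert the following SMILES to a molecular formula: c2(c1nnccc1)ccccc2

C10H8N2

Heavy atoms from the SMILES: 10 C, 2 N.
Implicit hydrogens by atom environment:
  8 × C (aromatic): 1 H each → 8
  2 × C (aromatic): no H
  2 × N (aromatic): no H
  Total hydrogens = 8.
Molecular formula: C10H8N2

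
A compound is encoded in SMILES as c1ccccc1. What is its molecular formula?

C6H6

Heavy atoms from the SMILES: 6 C.
Implicit hydrogens by atom environment:
  6 × C (aromatic): 1 H each → 6
  Total hydrogens = 6.
Molecular formula: C6H6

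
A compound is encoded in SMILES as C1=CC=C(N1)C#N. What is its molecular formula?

Heavy atoms from the SMILES: 5 C, 2 N.
Implicit hydrogens by atom environment:
  3 × C (aromatic): 1 H each → 3
  1 × C (aromatic): no H
  1 × C: no H
  1 × N (aromatic): 1 H
  1 × N: no H
  Total hydrogens = 4.
Molecular formula: C5H4N2

C5H4N2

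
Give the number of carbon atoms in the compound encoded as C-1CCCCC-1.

The symbol for carbon appears 6 times in the SMILES.

6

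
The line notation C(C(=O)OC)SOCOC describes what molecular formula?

C5H10O4S

Heavy atoms from the SMILES: 5 C, 4 O, 1 S.
Implicit hydrogens by atom environment:
  4 × O: no H
  2 × C: 3 H each → 6
  2 × C: 2 H each → 4
  1 × C: no H
  1 × S: no H
  Total hydrogens = 10.
Molecular formula: C5H10O4S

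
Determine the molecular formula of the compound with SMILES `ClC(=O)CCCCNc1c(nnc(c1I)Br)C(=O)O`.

C10H10BrClIN3O3

Heavy atoms from the SMILES: 1 Br, 10 C, 1 Cl, 1 I, 3 N, 3 O.
Implicit hydrogens by atom environment:
  4 × C: 2 H each → 8
  4 × C (aromatic): no H
  2 × C: no H
  2 × N (aromatic): no H
  2 × O: no H
  1 × Br: no H
  1 × Cl: no H
  1 × I: no H
  1 × N: 1 H
  1 × O: 1 H
  Total hydrogens = 10.
Molecular formula: C10H10BrClIN3O3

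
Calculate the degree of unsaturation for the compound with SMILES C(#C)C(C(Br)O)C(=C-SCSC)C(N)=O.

4

Molecular formula from the SMILES: C9H12BrNO2S2.
DoU = (2C + 2 + N − H − X)/2 = (2·9 + 2 + 1 − 12 − 1)/2 = 8/2 = 4.
(Structurally: 0 ring(s) + 4 π bond(s) = 4.)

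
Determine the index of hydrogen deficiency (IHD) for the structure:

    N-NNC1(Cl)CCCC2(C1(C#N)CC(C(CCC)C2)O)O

4

Molecular formula from the SMILES: C14H25ClN4O2.
DoU = (2C + 2 + N − H − X)/2 = (2·14 + 2 + 4 − 25 − 1)/2 = 8/2 = 4.
(Structurally: 2 ring(s) + 2 π bond(s) = 4.)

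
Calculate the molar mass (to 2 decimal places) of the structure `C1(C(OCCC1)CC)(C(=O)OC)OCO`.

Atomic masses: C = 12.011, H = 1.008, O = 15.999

218.25

Molecular formula: C10H18O5.
M = 10×12.011 + 18×1.008 + 5×15.999 = 218.25 g/mol.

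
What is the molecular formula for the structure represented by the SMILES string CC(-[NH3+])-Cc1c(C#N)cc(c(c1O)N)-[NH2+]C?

Heavy atoms from the SMILES: 11 C, 4 N, 1 O.
Implicit hydrogens by atom environment:
  5 × C (aromatic): no H
  2 × C: 3 H each → 6
  1 × C: 2 H
  1 × C (aromatic): 1 H
  1 × C: 1 H
  1 × C: no H
  1 × N (charge +1): 3 H
  1 × N: 2 H
  1 × N (charge +1): 2 H
  1 × N: no H
  1 × O: 1 H
  Total hydrogens = 18.
Net charge +2.
Molecular formula: [C11H18N4O]2+

[C11H18N4O]2+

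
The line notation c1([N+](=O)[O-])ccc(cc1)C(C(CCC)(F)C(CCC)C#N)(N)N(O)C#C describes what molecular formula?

Heavy atoms from the SMILES: 18 C, 1 F, 4 N, 3 O.
Implicit hydrogens by atom environment:
  4 × C: 2 H each → 8
  4 × C (aromatic): 1 H each → 4
  4 × C: no H
  2 × C: 3 H each → 6
  2 × C: 1 H each → 2
  2 × C (aromatic): no H
  2 × N: no H
  1 × F: no H
  1 × N: 2 H
  1 × N (charge +1): no H
  1 × O: 1 H
  1 × O: no H
  1 × O (charge -1): no H
  Total hydrogens = 23.
Molecular formula: C18H23FN4O3

C18H23FN4O3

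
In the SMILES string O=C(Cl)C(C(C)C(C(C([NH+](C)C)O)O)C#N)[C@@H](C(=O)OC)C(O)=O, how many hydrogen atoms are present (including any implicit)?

22

Hydrogens are implicit in SMILES; fill each atom to its normal valence:
  6 × C: 1 H each → 6
  4 × C: 3 H each → 12
  4 × C: no H
  4 × O: no H
  3 × O: 1 H each → 3
  1 × Cl: no H
  1 × N (charge +1): 1 H
  1 × N: no H
  Total hydrogens = 22.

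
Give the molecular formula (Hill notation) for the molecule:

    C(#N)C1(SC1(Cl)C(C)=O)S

Heavy atoms from the SMILES: 5 C, 1 Cl, 1 N, 1 O, 2 S.
Implicit hydrogens by atom environment:
  4 × C: no H
  1 × C: 3 H
  1 × Cl: no H
  1 × N: no H
  1 × O: no H
  1 × S: 1 H
  1 × S: no H
  Total hydrogens = 4.
Molecular formula: C5H4ClNOS2

C5H4ClNOS2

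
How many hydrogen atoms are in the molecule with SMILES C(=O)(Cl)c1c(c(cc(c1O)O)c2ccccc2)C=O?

Hydrogens are implicit in SMILES; fill each atom to its normal valence:
  6 × C (aromatic): 1 H each → 6
  6 × C (aromatic): no H
  2 × O: 1 H each → 2
  2 × O: no H
  1 × C: 1 H
  1 × C: no H
  1 × Cl: no H
  Total hydrogens = 9.

9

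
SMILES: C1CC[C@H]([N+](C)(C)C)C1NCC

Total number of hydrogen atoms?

23

Hydrogens are implicit in SMILES; fill each atom to its normal valence:
  4 × C: 3 H each → 12
  4 × C: 2 H each → 8
  2 × C: 1 H each → 2
  1 × N: 1 H
  1 × N (charge +1): no H
  Total hydrogens = 23.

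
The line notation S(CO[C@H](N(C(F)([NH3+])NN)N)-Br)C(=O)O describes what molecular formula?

C4H12BrFN5O3S+

Heavy atoms from the SMILES: 1 Br, 4 C, 1 F, 5 N, 3 O, 1 S.
Implicit hydrogens by atom environment:
  2 × C: no H
  2 × N: 2 H each → 4
  2 × O: no H
  1 × Br: no H
  1 × C: 2 H
  1 × C: 1 H
  1 × F: no H
  1 × N (charge +1): 3 H
  1 × N: 1 H
  1 × N: no H
  1 × O: 1 H
  1 × S: no H
  Total hydrogens = 12.
Net charge +1.
Molecular formula: C4H12BrFN5O3S+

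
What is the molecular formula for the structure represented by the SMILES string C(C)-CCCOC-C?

Heavy atoms from the SMILES: 7 C, 1 O.
Implicit hydrogens by atom environment:
  5 × C: 2 H each → 10
  2 × C: 3 H each → 6
  1 × O: no H
  Total hydrogens = 16.
Molecular formula: C7H16O

C7H16O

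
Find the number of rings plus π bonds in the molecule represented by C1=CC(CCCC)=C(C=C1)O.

4

Molecular formula from the SMILES: C10H14O.
DoU = (2C + 2 + N − H − X)/2 = (2·10 + 2 + 0 − 14 − 0)/2 = 8/2 = 4.
(Structurally: 1 ring(s) + 3 π bond(s) = 4.)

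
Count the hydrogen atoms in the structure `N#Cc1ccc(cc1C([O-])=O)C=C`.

Hydrogens are implicit in SMILES; fill each atom to its normal valence:
  3 × C (aromatic): 1 H each → 3
  3 × C (aromatic): no H
  2 × C: no H
  1 × C: 2 H
  1 × C: 1 H
  1 × N: no H
  1 × O: no H
  1 × O (charge -1): no H
  Total hydrogens = 6.

6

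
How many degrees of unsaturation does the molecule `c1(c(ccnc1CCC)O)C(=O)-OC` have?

Molecular formula from the SMILES: C10H13NO3.
DoU = (2C + 2 + N − H − X)/2 = (2·10 + 2 + 1 − 13 − 0)/2 = 10/2 = 5.
(Structurally: 1 ring(s) + 4 π bond(s) = 5.)

5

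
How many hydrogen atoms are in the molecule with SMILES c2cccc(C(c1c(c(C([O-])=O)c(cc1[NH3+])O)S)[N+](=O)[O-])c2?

12

Hydrogens are implicit in SMILES; fill each atom to its normal valence:
  6 × C (aromatic): 1 H each → 6
  6 × C (aromatic): no H
  2 × O: no H
  2 × O (charge -1): no H
  1 × C: 1 H
  1 × C: no H
  1 × N (charge +1): 3 H
  1 × N (charge +1): no H
  1 × O: 1 H
  1 × S: 1 H
  Total hydrogens = 12.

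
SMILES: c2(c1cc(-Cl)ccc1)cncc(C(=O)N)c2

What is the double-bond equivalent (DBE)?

9

Molecular formula from the SMILES: C12H9ClN2O.
DoU = (2C + 2 + N − H − X)/2 = (2·12 + 2 + 2 − 9 − 1)/2 = 18/2 = 9.
(Structurally: 2 ring(s) + 7 π bond(s) = 9.)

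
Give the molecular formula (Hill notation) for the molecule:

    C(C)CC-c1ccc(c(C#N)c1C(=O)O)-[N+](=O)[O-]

C12H12N2O4

Heavy atoms from the SMILES: 12 C, 2 N, 4 O.
Implicit hydrogens by atom environment:
  4 × C (aromatic): no H
  3 × C: 2 H each → 6
  2 × C (aromatic): 1 H each → 2
  2 × C: no H
  2 × O: no H
  1 × C: 3 H
  1 × N (charge +1): no H
  1 × N: no H
  1 × O: 1 H
  1 × O (charge -1): no H
  Total hydrogens = 12.
Molecular formula: C12H12N2O4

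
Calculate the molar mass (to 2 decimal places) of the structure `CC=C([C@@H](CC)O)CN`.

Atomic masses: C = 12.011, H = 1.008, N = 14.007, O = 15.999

129.20

Molecular formula: C7H15NO.
M = 7×12.011 + 15×1.008 + 1×14.007 + 1×15.999 = 129.20 g/mol.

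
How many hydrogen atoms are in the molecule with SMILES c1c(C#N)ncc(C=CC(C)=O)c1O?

Hydrogens are implicit in SMILES; fill each atom to its normal valence:
  3 × C (aromatic): no H
  2 × C (aromatic): 1 H each → 2
  2 × C: 1 H each → 2
  2 × C: no H
  1 × C: 3 H
  1 × N (aromatic): no H
  1 × N: no H
  1 × O: 1 H
  1 × O: no H
  Total hydrogens = 8.

8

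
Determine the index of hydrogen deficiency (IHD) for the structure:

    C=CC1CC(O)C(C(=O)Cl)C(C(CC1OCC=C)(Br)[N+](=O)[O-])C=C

Molecular formula from the SMILES: C16H21BrClNO5.
DoU = (2C + 2 + N − H − X)/2 = (2·16 + 2 + 1 − 21 − 2)/2 = 12/2 = 6.
(Structurally: 1 ring(s) + 5 π bond(s) = 6.)

6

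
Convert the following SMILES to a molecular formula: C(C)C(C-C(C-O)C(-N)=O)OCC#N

C9H16N2O3

Heavy atoms from the SMILES: 9 C, 2 N, 3 O.
Implicit hydrogens by atom environment:
  4 × C: 2 H each → 8
  2 × C: 1 H each → 2
  2 × C: no H
  2 × O: no H
  1 × C: 3 H
  1 × N: 2 H
  1 × N: no H
  1 × O: 1 H
  Total hydrogens = 16.
Molecular formula: C9H16N2O3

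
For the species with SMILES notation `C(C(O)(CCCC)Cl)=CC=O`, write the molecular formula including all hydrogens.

Heavy atoms from the SMILES: 8 C, 1 Cl, 2 O.
Implicit hydrogens by atom environment:
  3 × C: 2 H each → 6
  3 × C: 1 H each → 3
  1 × C: 3 H
  1 × C: no H
  1 × Cl: no H
  1 × O: 1 H
  1 × O: no H
  Total hydrogens = 13.
Molecular formula: C8H13ClO2

C8H13ClO2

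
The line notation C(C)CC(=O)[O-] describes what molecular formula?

Heavy atoms from the SMILES: 4 C, 2 O.
Implicit hydrogens by atom environment:
  2 × C: 2 H each → 4
  1 × C: 3 H
  1 × C: no H
  1 × O: no H
  1 × O (charge -1): no H
  Total hydrogens = 7.
Net charge -1.
Molecular formula: C4H7O2-

C4H7O2-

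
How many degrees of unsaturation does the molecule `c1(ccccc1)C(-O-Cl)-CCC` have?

Molecular formula from the SMILES: C10H13ClO.
DoU = (2C + 2 + N − H − X)/2 = (2·10 + 2 + 0 − 13 − 1)/2 = 8/2 = 4.
(Structurally: 1 ring(s) + 3 π bond(s) = 4.)

4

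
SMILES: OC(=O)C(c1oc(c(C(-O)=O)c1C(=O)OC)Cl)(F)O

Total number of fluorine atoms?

The symbol for fluorine appears 1 time in the SMILES.

1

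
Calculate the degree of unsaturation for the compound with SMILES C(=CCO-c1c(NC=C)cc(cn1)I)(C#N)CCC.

Molecular formula from the SMILES: C14H16IN3O.
DoU = (2C + 2 + N − H − X)/2 = (2·14 + 2 + 3 − 16 − 1)/2 = 16/2 = 8.
(Structurally: 1 ring(s) + 7 π bond(s) = 8.)

8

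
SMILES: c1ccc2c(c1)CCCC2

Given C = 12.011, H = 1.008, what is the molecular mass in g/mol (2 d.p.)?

132.21

Molecular formula: C10H12.
M = 10×12.011 + 12×1.008 = 132.21 g/mol.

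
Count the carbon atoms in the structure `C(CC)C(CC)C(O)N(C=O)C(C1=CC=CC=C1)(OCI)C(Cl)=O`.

The symbol for carbon appears 17 times in the SMILES. (Cl is a single chlorine, not C + l.)

17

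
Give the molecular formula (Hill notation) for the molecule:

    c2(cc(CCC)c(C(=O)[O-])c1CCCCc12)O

C14H17O3-

Heavy atoms from the SMILES: 14 C, 3 O.
Implicit hydrogens by atom environment:
  6 × C: 2 H each → 12
  5 × C (aromatic): no H
  1 × C: 3 H
  1 × C (aromatic): 1 H
  1 × C: no H
  1 × O: 1 H
  1 × O: no H
  1 × O (charge -1): no H
  Total hydrogens = 17.
Net charge -1.
Molecular formula: C14H17O3-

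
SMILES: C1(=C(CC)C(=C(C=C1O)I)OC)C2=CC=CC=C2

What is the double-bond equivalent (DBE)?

Molecular formula from the SMILES: C15H15IO2.
DoU = (2C + 2 + N − H − X)/2 = (2·15 + 2 + 0 − 15 − 1)/2 = 16/2 = 8.
(Structurally: 2 ring(s) + 6 π bond(s) = 8.)

8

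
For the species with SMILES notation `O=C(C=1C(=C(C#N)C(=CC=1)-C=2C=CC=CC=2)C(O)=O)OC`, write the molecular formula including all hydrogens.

Heavy atoms from the SMILES: 16 C, 1 N, 4 O.
Implicit hydrogens by atom environment:
  7 × C (aromatic): 1 H each → 7
  5 × C (aromatic): no H
  3 × C: no H
  3 × O: no H
  1 × C: 3 H
  1 × N: no H
  1 × O: 1 H
  Total hydrogens = 11.
Molecular formula: C16H11NO4

C16H11NO4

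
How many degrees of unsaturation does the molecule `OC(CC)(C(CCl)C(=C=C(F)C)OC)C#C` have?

4

Molecular formula from the SMILES: C12H16ClFO2.
DoU = (2C + 2 + N − H − X)/2 = (2·12 + 2 + 0 − 16 − 2)/2 = 8/2 = 4.
(Structurally: 0 ring(s) + 4 π bond(s) = 4.)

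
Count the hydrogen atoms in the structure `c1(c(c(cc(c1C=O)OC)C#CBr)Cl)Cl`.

Hydrogens are implicit in SMILES; fill each atom to its normal valence:
  5 × C (aromatic): no H
  2 × C: no H
  2 × Cl: no H
  2 × O: no H
  1 × Br: no H
  1 × C: 3 H
  1 × C (aromatic): 1 H
  1 × C: 1 H
  Total hydrogens = 5.

5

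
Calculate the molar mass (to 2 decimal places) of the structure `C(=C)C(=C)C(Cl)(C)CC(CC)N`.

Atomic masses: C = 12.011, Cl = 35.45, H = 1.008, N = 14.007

187.71

Molecular formula: C10H18ClN.
M = 10×12.011 + 1×35.45 + 18×1.008 + 1×14.007 = 187.71 g/mol.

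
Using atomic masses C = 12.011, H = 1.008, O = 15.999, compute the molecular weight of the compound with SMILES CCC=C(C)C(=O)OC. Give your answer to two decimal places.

128.17

Molecular formula: C7H12O2.
M = 7×12.011 + 12×1.008 + 2×15.999 = 128.17 g/mol.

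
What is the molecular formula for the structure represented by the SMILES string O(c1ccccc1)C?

C7H8O

Heavy atoms from the SMILES: 7 C, 1 O.
Implicit hydrogens by atom environment:
  5 × C (aromatic): 1 H each → 5
  1 × C: 3 H
  1 × C (aromatic): no H
  1 × O: no H
  Total hydrogens = 8.
Molecular formula: C7H8O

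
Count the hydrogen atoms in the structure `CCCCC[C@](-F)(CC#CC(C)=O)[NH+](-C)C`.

23

Hydrogens are implicit in SMILES; fill each atom to its normal valence:
  5 × C: 2 H each → 10
  4 × C: 3 H each → 12
  4 × C: no H
  1 × F: no H
  1 × N (charge +1): 1 H
  1 × O: no H
  Total hydrogens = 23.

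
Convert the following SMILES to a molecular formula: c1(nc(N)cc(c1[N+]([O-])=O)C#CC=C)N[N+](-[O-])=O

C9H7N5O4

Heavy atoms from the SMILES: 9 C, 5 N, 4 O.
Implicit hydrogens by atom environment:
  4 × C (aromatic): no H
  2 × C: no H
  2 × N (charge +1): no H
  2 × O: no H
  2 × O (charge -1): no H
  1 × C: 2 H
  1 × C (aromatic): 1 H
  1 × C: 1 H
  1 × N: 2 H
  1 × N: 1 H
  1 × N (aromatic): no H
  Total hydrogens = 7.
Molecular formula: C9H7N5O4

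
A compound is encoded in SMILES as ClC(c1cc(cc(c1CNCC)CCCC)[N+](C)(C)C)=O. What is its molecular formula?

C17H28ClN2O+

Heavy atoms from the SMILES: 17 C, 1 Cl, 2 N, 1 O.
Implicit hydrogens by atom environment:
  5 × C: 3 H each → 15
  5 × C: 2 H each → 10
  4 × C (aromatic): no H
  2 × C (aromatic): 1 H each → 2
  1 × C: no H
  1 × Cl: no H
  1 × N: 1 H
  1 × N (charge +1): no H
  1 × O: no H
  Total hydrogens = 28.
Net charge +1.
Molecular formula: C17H28ClN2O+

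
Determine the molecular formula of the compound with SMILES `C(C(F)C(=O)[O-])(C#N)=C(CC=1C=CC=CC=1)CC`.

C14H13FNO2-

Heavy atoms from the SMILES: 14 C, 1 F, 1 N, 2 O.
Implicit hydrogens by atom environment:
  5 × C (aromatic): 1 H each → 5
  4 × C: no H
  2 × C: 2 H each → 4
  1 × C: 3 H
  1 × C: 1 H
  1 × C (aromatic): no H
  1 × F: no H
  1 × N: no H
  1 × O: no H
  1 × O (charge -1): no H
  Total hydrogens = 13.
Net charge -1.
Molecular formula: C14H13FNO2-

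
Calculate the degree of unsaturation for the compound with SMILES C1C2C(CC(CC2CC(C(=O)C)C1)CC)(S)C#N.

Molecular formula from the SMILES: C15H23NOS.
DoU = (2C + 2 + N − H − X)/2 = (2·15 + 2 + 1 − 23 − 0)/2 = 10/2 = 5.
(Structurally: 2 ring(s) + 3 π bond(s) = 5.)

5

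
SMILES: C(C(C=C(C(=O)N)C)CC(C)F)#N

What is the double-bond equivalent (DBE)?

4

Molecular formula from the SMILES: C9H13FN2O.
DoU = (2C + 2 + N − H − X)/2 = (2·9 + 2 + 2 − 13 − 1)/2 = 8/2 = 4.
(Structurally: 0 ring(s) + 4 π bond(s) = 4.)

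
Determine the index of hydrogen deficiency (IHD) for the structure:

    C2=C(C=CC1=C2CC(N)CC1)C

Molecular formula from the SMILES: C11H15N.
DoU = (2C + 2 + N − H − X)/2 = (2·11 + 2 + 1 − 15 − 0)/2 = 10/2 = 5.
(Structurally: 2 ring(s) + 3 π bond(s) = 5.)

5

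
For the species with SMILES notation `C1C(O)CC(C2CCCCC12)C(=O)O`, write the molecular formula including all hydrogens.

C11H18O3

Heavy atoms from the SMILES: 11 C, 3 O.
Implicit hydrogens by atom environment:
  6 × C: 2 H each → 12
  4 × C: 1 H each → 4
  2 × O: 1 H each → 2
  1 × C: no H
  1 × O: no H
  Total hydrogens = 18.
Molecular formula: C11H18O3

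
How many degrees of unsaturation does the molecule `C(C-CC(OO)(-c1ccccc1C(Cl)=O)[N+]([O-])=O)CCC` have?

6

Molecular formula from the SMILES: C14H18ClNO5.
DoU = (2C + 2 + N − H − X)/2 = (2·14 + 2 + 1 − 18 − 1)/2 = 12/2 = 6.
(Structurally: 1 ring(s) + 5 π bond(s) = 6.)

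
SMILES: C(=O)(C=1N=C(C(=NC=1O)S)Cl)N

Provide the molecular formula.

C5H4ClN3O2S

Heavy atoms from the SMILES: 5 C, 1 Cl, 3 N, 2 O, 1 S.
Implicit hydrogens by atom environment:
  4 × C (aromatic): no H
  2 × N (aromatic): no H
  1 × C: no H
  1 × Cl: no H
  1 × N: 2 H
  1 × O: 1 H
  1 × O: no H
  1 × S: 1 H
  Total hydrogens = 4.
Molecular formula: C5H4ClN3O2S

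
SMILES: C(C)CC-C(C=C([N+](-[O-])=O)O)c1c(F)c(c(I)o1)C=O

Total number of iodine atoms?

1

The symbol for iodine appears 1 time in the SMILES.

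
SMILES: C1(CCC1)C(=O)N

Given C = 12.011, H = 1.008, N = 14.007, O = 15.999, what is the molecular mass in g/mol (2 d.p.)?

99.13

Molecular formula: C5H9NO.
M = 5×12.011 + 9×1.008 + 1×14.007 + 1×15.999 = 99.13 g/mol.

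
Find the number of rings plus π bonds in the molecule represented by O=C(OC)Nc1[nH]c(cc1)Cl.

Molecular formula from the SMILES: C6H7ClN2O2.
DoU = (2C + 2 + N − H − X)/2 = (2·6 + 2 + 2 − 7 − 1)/2 = 8/2 = 4.
(Structurally: 1 ring(s) + 3 π bond(s) = 4.)

4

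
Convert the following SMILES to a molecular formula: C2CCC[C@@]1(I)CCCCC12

C10H17I

Heavy atoms from the SMILES: 10 C, 1 I.
Implicit hydrogens by atom environment:
  8 × C: 2 H each → 16
  1 × C: 1 H
  1 × C: no H
  1 × I: no H
  Total hydrogens = 17.
Molecular formula: C10H17I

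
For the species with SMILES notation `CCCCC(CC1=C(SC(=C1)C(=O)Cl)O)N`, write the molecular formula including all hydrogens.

Heavy atoms from the SMILES: 11 C, 1 Cl, 1 N, 2 O, 1 S.
Implicit hydrogens by atom environment:
  4 × C: 2 H each → 8
  3 × C (aromatic): no H
  1 × C: 3 H
  1 × C (aromatic): 1 H
  1 × C: 1 H
  1 × C: no H
  1 × Cl: no H
  1 × N: 2 H
  1 × O: 1 H
  1 × O: no H
  1 × S (aromatic): no H
  Total hydrogens = 16.
Molecular formula: C11H16ClNO2S

C11H16ClNO2S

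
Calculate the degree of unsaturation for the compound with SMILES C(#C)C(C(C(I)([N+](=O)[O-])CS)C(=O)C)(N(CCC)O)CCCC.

4

Molecular formula from the SMILES: C15H25IN2O4S.
DoU = (2C + 2 + N − H − X)/2 = (2·15 + 2 + 2 − 25 − 1)/2 = 8/2 = 4.
(Structurally: 0 ring(s) + 4 π bond(s) = 4.)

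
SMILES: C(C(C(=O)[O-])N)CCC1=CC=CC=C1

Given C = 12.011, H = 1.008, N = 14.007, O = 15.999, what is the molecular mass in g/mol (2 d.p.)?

Molecular formula: C11H14NO2-.
M = 11×12.011 + 14×1.008 + 1×14.007 + 2×15.999 = 192.24 g/mol.

192.24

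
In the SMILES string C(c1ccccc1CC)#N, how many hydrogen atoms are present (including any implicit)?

9

Hydrogens are implicit in SMILES; fill each atom to its normal valence:
  4 × C (aromatic): 1 H each → 4
  2 × C (aromatic): no H
  1 × C: 3 H
  1 × C: 2 H
  1 × C: no H
  1 × N: no H
  Total hydrogens = 9.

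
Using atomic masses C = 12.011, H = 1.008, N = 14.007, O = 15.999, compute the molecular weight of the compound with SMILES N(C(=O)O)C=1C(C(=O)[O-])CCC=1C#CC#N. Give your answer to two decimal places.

Molecular formula: C10H7N2O4-.
M = 10×12.011 + 7×1.008 + 2×14.007 + 4×15.999 = 219.18 g/mol.

219.18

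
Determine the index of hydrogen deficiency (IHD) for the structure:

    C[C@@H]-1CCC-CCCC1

1

Molecular formula from the SMILES: C9H18.
DoU = (2C + 2 + N − H − X)/2 = (2·9 + 2 + 0 − 18 − 0)/2 = 2/2 = 1.
(Structurally: 1 ring(s) + 0 π bond(s) = 1.)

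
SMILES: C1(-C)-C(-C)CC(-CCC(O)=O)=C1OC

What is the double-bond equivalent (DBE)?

3

Molecular formula from the SMILES: C11H18O3.
DoU = (2C + 2 + N − H − X)/2 = (2·11 + 2 + 0 − 18 − 0)/2 = 6/2 = 3.
(Structurally: 1 ring(s) + 2 π bond(s) = 3.)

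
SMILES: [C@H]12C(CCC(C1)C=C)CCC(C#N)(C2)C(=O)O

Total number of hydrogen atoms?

19

Hydrogens are implicit in SMILES; fill each atom to its normal valence:
  7 × C: 2 H each → 14
  4 × C: 1 H each → 4
  3 × C: no H
  1 × N: no H
  1 × O: 1 H
  1 × O: no H
  Total hydrogens = 19.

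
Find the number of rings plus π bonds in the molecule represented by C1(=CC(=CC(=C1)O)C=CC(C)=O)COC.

Molecular formula from the SMILES: C12H14O3.
DoU = (2C + 2 + N − H − X)/2 = (2·12 + 2 + 0 − 14 − 0)/2 = 12/2 = 6.
(Structurally: 1 ring(s) + 5 π bond(s) = 6.)

6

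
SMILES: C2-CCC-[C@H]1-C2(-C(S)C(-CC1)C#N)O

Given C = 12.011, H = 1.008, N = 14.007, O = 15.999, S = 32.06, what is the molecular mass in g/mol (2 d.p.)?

211.32

Molecular formula: C11H17NOS.
M = 11×12.011 + 17×1.008 + 1×14.007 + 1×15.999 + 1×32.06 = 211.32 g/mol.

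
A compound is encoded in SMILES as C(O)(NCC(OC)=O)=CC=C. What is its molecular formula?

C7H11NO3

Heavy atoms from the SMILES: 7 C, 1 N, 3 O.
Implicit hydrogens by atom environment:
  2 × C: 2 H each → 4
  2 × C: 1 H each → 2
  2 × C: no H
  2 × O: no H
  1 × C: 3 H
  1 × N: 1 H
  1 × O: 1 H
  Total hydrogens = 11.
Molecular formula: C7H11NO3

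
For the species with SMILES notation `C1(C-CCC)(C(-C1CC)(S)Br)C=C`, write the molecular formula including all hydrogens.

C11H19BrS

Heavy atoms from the SMILES: 1 Br, 11 C, 1 S.
Implicit hydrogens by atom environment:
  5 × C: 2 H each → 10
  2 × C: 3 H each → 6
  2 × C: 1 H each → 2
  2 × C: no H
  1 × Br: no H
  1 × S: 1 H
  Total hydrogens = 19.
Molecular formula: C11H19BrS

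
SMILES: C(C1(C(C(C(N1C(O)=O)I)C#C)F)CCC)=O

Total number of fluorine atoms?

1

The symbol for fluorine appears 1 time in the SMILES.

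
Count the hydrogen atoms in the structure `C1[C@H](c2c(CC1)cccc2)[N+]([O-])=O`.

Hydrogens are implicit in SMILES; fill each atom to its normal valence:
  4 × C (aromatic): 1 H each → 4
  3 × C: 2 H each → 6
  2 × C (aromatic): no H
  1 × C: 1 H
  1 × N (charge +1): no H
  1 × O: no H
  1 × O (charge -1): no H
  Total hydrogens = 11.

11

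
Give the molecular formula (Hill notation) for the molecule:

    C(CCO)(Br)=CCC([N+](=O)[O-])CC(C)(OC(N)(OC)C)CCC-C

Heavy atoms from the SMILES: 1 Br, 16 C, 2 N, 5 O.
Implicit hydrogens by atom environment:
  7 × C: 2 H each → 14
  4 × C: 3 H each → 12
  3 × C: no H
  3 × O: no H
  2 × C: 1 H each → 2
  1 × Br: no H
  1 × N: 2 H
  1 × N (charge +1): no H
  1 × O: 1 H
  1 × O (charge -1): no H
  Total hydrogens = 31.
Molecular formula: C16H31BrN2O5

C16H31BrN2O5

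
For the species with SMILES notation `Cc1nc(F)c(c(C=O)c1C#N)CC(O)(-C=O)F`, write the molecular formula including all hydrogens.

C11H8F2N2O3

Heavy atoms from the SMILES: 11 C, 2 F, 2 N, 3 O.
Implicit hydrogens by atom environment:
  5 × C (aromatic): no H
  2 × C: 1 H each → 2
  2 × C: no H
  2 × F: no H
  2 × O: no H
  1 × C: 3 H
  1 × C: 2 H
  1 × N (aromatic): no H
  1 × N: no H
  1 × O: 1 H
  Total hydrogens = 8.
Molecular formula: C11H8F2N2O3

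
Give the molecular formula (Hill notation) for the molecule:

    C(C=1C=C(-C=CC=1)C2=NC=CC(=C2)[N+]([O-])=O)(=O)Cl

C12H7ClN2O3

Heavy atoms from the SMILES: 12 C, 1 Cl, 2 N, 3 O.
Implicit hydrogens by atom environment:
  7 × C (aromatic): 1 H each → 7
  4 × C (aromatic): no H
  2 × O: no H
  1 × C: no H
  1 × Cl: no H
  1 × N (aromatic): no H
  1 × N (charge +1): no H
  1 × O (charge -1): no H
  Total hydrogens = 7.
Molecular formula: C12H7ClN2O3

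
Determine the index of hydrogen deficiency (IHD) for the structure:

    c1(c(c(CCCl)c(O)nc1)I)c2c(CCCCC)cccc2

Molecular formula from the SMILES: C18H21ClINO.
DoU = (2C + 2 + N − H − X)/2 = (2·18 + 2 + 1 − 21 − 2)/2 = 16/2 = 8.
(Structurally: 2 ring(s) + 6 π bond(s) = 8.)

8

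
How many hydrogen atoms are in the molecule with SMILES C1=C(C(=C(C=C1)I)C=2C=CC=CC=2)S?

Hydrogens are implicit in SMILES; fill each atom to its normal valence:
  8 × C (aromatic): 1 H each → 8
  4 × C (aromatic): no H
  1 × I: no H
  1 × S: 1 H
  Total hydrogens = 9.

9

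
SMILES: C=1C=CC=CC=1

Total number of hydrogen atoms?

Hydrogens are implicit in SMILES; fill each atom to its normal valence:
  6 × C (aromatic): 1 H each → 6
  Total hydrogens = 6.

6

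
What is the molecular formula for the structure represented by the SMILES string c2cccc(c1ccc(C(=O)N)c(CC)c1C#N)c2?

Heavy atoms from the SMILES: 16 C, 2 N, 1 O.
Implicit hydrogens by atom environment:
  7 × C (aromatic): 1 H each → 7
  5 × C (aromatic): no H
  2 × C: no H
  1 × C: 3 H
  1 × C: 2 H
  1 × N: 2 H
  1 × N: no H
  1 × O: no H
  Total hydrogens = 14.
Molecular formula: C16H14N2O

C16H14N2O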